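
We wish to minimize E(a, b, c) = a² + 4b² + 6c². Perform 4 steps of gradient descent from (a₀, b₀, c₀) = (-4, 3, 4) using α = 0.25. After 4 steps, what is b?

∇E = (2a, 8b, 12c)
(a₁, b₁, c₁) = (-4, 3, 4) − 0.25·(-8, 24, 48) = (-2, -3, -8)
(a₂, b₂, c₂) = (-2, -3, -8) − 0.25·(-4, -24, -96) = (-1, 3, 16)
(a₃, b₃, c₃) = (-1, 3, 16) − 0.25·(-2, 24, 192) = (-0.5, -3, -32)
(a₄, b₄, c₄) = (-0.5, -3, -32) − 0.25·(-1, -24, -384) = (-0.25, 3, 64)
b = 3

3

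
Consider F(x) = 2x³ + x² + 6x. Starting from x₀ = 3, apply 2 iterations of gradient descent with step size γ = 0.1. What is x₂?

F′(x) = 6x² + 2x + 6
Step 1: F′(3) = 66; x₁ = 3 − 0.1·66 = -3.6
Step 2: F′(-3.6) = 76.56; x₂ = -3.6 − 0.1·76.56 = -11.256

-11.256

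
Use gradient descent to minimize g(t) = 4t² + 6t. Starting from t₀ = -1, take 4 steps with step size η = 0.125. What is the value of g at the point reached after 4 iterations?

g′(t) = 8t + 6
t₁ = -1 − 0.125·(-2) = -0.75
t₂ = -0.75 − 0.125·0 = -0.75
t₃ = -0.75 − 0.125·0 = -0.75
t₄ = -0.75 − 0.125·0 = -0.75
g(-0.75) = -2.25

-2.25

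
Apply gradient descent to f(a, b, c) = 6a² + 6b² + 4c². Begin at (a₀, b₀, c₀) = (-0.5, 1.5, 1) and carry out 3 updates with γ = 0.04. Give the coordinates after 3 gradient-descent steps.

(-0.070304, 0.210912, 0.314432)

∇f = (12a, 12b, 8c)
Step 1: at (-0.5, 1.5, 1), ∇f = (-6, 18, 8) → (-0.5, 1.5, 1) − 0.04·(-6, 18, 8) = (-0.26, 0.78, 0.68)
Step 2: at (-0.26, 0.78, 0.68), ∇f = (-3.12, 9.36, 5.44) → (-0.26, 0.78, 0.68) − 0.04·(-3.12, 9.36, 5.44) = (-0.1352, 0.4056, 0.4624)
Step 3: at (-0.1352, 0.4056, 0.4624), ∇f = (-1.6224, 4.8672, 3.6992) → (-0.1352, 0.4056, 0.4624) − 0.04·(-1.6224, 4.8672, 3.6992) = (-0.070304, 0.210912, 0.314432)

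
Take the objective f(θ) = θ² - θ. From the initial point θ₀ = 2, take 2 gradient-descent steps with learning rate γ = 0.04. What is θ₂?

1.7696

f′(θ) = 2θ - 1
Step 1: f′(2) = 3; θ₁ = 2 − 0.04·3 = 1.88
Step 2: f′(1.88) = 2.76; θ₂ = 1.88 − 0.04·2.76 = 1.7696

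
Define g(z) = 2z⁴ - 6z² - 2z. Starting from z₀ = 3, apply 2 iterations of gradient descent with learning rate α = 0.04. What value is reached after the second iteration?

g′(z) = 8z³ - 12z - 2
z₁ = 3 − 0.04·178 = -4.12
z₂ = -4.12 − 0.04·(-512.036224) = 16.36144896

16.36144896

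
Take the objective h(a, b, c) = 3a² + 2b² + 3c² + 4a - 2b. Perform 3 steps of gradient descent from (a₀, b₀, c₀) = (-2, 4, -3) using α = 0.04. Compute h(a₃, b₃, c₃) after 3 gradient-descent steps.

∇h = (6a + 4, 4b - 2, 6c)
(a₁, b₁, c₁) = (-2, 4, -3) − 0.04·(-8, 14, -18) = (-1.68, 3.44, -2.28)
(a₂, b₂, c₂) = (-1.68, 3.44, -2.28) − 0.04·(-6.08, 11.76, -13.68) = (-1.4368, 2.9696, -1.7328)
(a₃, b₃, c₃) = (-1.4368, 2.9696, -1.7328) − 0.04·(-4.6208, 9.8784, -10.3968) = (-1.251968, 2.574464, -1.316928)
h(-1.251968, 2.574464, -1.316928) = 13.004099465216

13.004099465216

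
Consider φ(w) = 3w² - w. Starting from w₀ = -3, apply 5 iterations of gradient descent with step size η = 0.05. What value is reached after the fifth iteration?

φ′(w) = 6w - 1
Step 1: φ′(-3) = -19; w₁ = -3 − 0.05·(-19) = -2.05
Step 2: φ′(-2.05) = -13.3; w₂ = -2.05 − 0.05·(-13.3) = -1.385
Step 3: φ′(-1.385) = -9.31; w₃ = -1.385 − 0.05·(-9.31) = -0.9195
Step 4: φ′(-0.9195) = -6.517; w₄ = -0.9195 − 0.05·(-6.517) = -0.59365
Step 5: φ′(-0.59365) = -4.5619; w₅ = -0.59365 − 0.05·(-4.5619) = -0.365555

-0.365555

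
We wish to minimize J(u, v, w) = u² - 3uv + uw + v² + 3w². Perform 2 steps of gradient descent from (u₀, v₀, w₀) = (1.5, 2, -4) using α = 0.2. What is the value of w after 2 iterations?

∇J = (2u - 3v + w, -3u + 2v, u + 6w)
Step 1: at (1.5, 2, -4), ∇J = (-7, -0.5, -22.5) → (1.5, 2, -4) − 0.2·(-7, -0.5, -22.5) = (2.9, 2.1, 0.5)
Step 2: at (2.9, 2.1, 0.5), ∇J = (0, -4.5, 5.9) → (2.9, 2.1, 0.5) − 0.2·(0, -4.5, 5.9) = (2.9, 3, -0.68)
w = -0.68

-0.68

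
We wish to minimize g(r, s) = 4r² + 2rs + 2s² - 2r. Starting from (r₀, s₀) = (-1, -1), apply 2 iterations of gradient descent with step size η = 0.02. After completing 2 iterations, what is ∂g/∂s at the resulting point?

∇g = (8r + 2s - 2, 2r + 4s)
Step 1: at (-1, -1), ∇g = (-12, -6) → (-1, -1) − 0.02·(-12, -6) = (-0.76, -0.88)
Step 2: at (-0.76, -0.88), ∇g = (-9.84, -5.04) → (-0.76, -0.88) − 0.02·(-9.84, -5.04) = (-0.5632, -0.7792)
∂g/∂s at (-0.5632, -0.7792) = -4.2432

-4.2432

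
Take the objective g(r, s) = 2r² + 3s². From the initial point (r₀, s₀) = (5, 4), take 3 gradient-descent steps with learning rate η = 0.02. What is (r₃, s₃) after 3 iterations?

∇g = (4r, 6s)
(r₁, s₁) = (5, 4) − 0.02·(20, 24) = (4.6, 3.52)
(r₂, s₂) = (4.6, 3.52) − 0.02·(18.4, 21.12) = (4.232, 3.0976)
(r₃, s₃) = (4.232, 3.0976) − 0.02·(16.928, 18.5856) = (3.89344, 2.725888)

(3.89344, 2.725888)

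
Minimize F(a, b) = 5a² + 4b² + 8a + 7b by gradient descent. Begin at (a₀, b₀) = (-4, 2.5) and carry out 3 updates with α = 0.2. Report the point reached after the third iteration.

∇F = (10a + 8, 8b + 7)
(a₁, b₁) = (-4, 2.5) − 0.2·(-32, 27) = (2.4, -2.9)
(a₂, b₂) = (2.4, -2.9) − 0.2·(32, -16.2) = (-4, 0.34)
(a₃, b₃) = (-4, 0.34) − 0.2·(-32, 9.72) = (2.4, -1.604)

(2.4, -1.604)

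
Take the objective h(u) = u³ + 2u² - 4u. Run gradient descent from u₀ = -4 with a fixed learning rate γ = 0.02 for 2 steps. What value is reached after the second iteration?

h′(u) = 3u² + 4u - 4
u₁ = -4 − 0.02·28 = -4.56
u₂ = -4.56 − 0.02·40.1408 = -5.362816

-5.362816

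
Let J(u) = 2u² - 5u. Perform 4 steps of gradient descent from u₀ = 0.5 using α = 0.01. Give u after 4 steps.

J′(u) = 4u - 5
u₁ = 0.5 − 0.01·(-3) = 0.53
u₂ = 0.53 − 0.01·(-2.88) = 0.5588
u₃ = 0.5588 − 0.01·(-2.7648) = 0.586448
u₄ = 0.586448 − 0.01·(-2.654208) = 0.61299008

0.61299008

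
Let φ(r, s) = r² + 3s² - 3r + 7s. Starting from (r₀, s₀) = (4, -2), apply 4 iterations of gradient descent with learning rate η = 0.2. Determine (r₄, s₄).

∇φ = (2r - 3, 6s + 7)
(r₁, s₁) = (4, -2) − 0.2·(5, -5) = (3, -1)
(r₂, s₂) = (3, -1) − 0.2·(3, 1) = (2.4, -1.2)
(r₃, s₃) = (2.4, -1.2) − 0.2·(1.8, -0.2) = (2.04, -1.16)
(r₄, s₄) = (2.04, -1.16) − 0.2·(1.08, 0.04) = (1.824, -1.168)

(1.824, -1.168)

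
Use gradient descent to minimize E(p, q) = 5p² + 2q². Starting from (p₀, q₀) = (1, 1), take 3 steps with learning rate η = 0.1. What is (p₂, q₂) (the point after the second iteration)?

∇E = (10p, 4q)
(p₁, q₁) = (1, 1) − 0.1·(10, 4) = (0, 0.6)
(p₂, q₂) = (0, 0.6) − 0.1·(0, 2.4) = (0, 0.36)

(0, 0.36)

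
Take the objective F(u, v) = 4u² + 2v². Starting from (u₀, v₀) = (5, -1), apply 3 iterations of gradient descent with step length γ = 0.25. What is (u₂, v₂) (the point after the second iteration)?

∇F = (8u, 4v)
(u₁, v₁) = (5, -1) − 0.25·(40, -4) = (-5, 0)
(u₂, v₂) = (-5, 0) − 0.25·(-40, 0) = (5, 0)

(5, 0)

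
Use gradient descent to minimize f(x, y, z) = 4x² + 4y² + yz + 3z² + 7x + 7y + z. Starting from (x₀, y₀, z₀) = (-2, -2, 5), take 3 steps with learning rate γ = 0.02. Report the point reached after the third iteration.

∇f = (8x + 7, 8y + z + 7, y + 6z + 1)
Step 1: at (-2, -2, 5), ∇f = (-9, -4, 29) → (-2, -2, 5) − 0.02·(-9, -4, 29) = (-1.82, -1.92, 4.42)
Step 2: at (-1.82, -1.92, 4.42), ∇f = (-7.56, -3.94, 25.6) → (-1.82, -1.92, 4.42) − 0.02·(-7.56, -3.94, 25.6) = (-1.6688, -1.8412, 3.908)
Step 3: at (-1.6688, -1.8412, 3.908), ∇f = (-6.3504, -3.8216, 22.6068) → (-1.6688, -1.8412, 3.908) − 0.02·(-6.3504, -3.8216, 22.6068) = (-1.541792, -1.764768, 3.455864)

(-1.541792, -1.764768, 3.455864)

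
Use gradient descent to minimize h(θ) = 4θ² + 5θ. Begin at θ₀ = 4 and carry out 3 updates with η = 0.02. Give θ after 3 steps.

h′(θ) = 8θ + 5
θ₁ = 4 − 0.02·37 = 3.26
θ₂ = 3.26 − 0.02·31.08 = 2.6384
θ₃ = 2.6384 − 0.02·26.1072 = 2.116256

2.116256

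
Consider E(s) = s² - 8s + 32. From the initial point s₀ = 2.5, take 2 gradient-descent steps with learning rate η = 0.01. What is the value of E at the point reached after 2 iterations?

E′(s) = 2s - 8
Step 1: E′(2.5) = -3; s₁ = 2.5 − 0.01·(-3) = 2.53
Step 2: E′(2.53) = -2.94; s₂ = 2.53 − 0.01·(-2.94) = 2.5594
E(2.5594) = 18.07532836

18.07532836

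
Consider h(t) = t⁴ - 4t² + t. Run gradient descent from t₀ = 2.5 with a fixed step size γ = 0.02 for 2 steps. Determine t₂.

h′(t) = 4t³ - 8t + 1
Step 1: h′(2.5) = 43.5; t₁ = 2.5 − 0.02·43.5 = 1.63
Step 2: h′(1.63) = 5.282988; t₂ = 1.63 − 0.02·5.282988 = 1.52434024

1.52434024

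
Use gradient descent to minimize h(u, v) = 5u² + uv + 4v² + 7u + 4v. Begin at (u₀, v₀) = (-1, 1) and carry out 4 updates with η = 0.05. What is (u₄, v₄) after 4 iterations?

(-0.72900625, -0.215575)

∇h = (10u + v + 7, u + 8v + 4)
(u₁, v₁) = (-1, 1) − 0.05·(-2, 11) = (-0.9, 0.45)
(u₂, v₂) = (-0.9, 0.45) − 0.05·(-1.55, 6.7) = (-0.8225, 0.115)
(u₃, v₃) = (-0.8225, 0.115) − 0.05·(-1.11, 4.0975) = (-0.767, -0.089875)
(u₄, v₄) = (-0.767, -0.089875) − 0.05·(-0.759875, 2.514) = (-0.72900625, -0.215575)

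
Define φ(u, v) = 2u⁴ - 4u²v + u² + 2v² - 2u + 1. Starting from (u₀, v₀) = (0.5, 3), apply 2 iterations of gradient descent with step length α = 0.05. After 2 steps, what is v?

2.202

∇φ = (8u³ - 8uv + 2u - 2, -4u² + 4v)
Step 1: at (0.5, 3), ∇φ = (-12, 11) → (0.5, 3) − 0.05·(-12, 11) = (1.1, 2.45)
Step 2: at (1.1, 2.45), ∇φ = (-10.712, 4.96) → (1.1, 2.45) − 0.05·(-10.712, 4.96) = (1.6356, 2.202)
v = 2.202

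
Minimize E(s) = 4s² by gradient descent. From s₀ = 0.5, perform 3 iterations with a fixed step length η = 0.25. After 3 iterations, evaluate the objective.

E′(s) = 8s
s₁ = 0.5 − 0.25·4 = -0.5
s₂ = -0.5 − 0.25·(-4) = 0.5
s₃ = 0.5 − 0.25·4 = -0.5
E(-0.5) = 1

1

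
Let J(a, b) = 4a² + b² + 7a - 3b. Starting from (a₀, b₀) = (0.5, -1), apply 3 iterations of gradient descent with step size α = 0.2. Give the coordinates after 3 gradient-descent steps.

∇J = (8a + 7, 2b - 3)
Step 1: at (0.5, -1), ∇J = (11, -5) → (0.5, -1) − 0.2·(11, -5) = (-1.7, 0)
Step 2: at (-1.7, 0), ∇J = (-6.6, -3) → (-1.7, 0) − 0.2·(-6.6, -3) = (-0.38, 0.6)
Step 3: at (-0.38, 0.6), ∇J = (3.96, -1.8) → (-0.38, 0.6) − 0.2·(3.96, -1.8) = (-1.172, 0.96)

(-1.172, 0.96)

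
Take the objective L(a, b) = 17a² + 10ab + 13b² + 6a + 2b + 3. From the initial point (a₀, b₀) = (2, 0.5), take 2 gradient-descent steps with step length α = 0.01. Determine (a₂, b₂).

∇L = (34a + 10b + 6, 10a + 26b + 2)
Step 1: at (2, 0.5), ∇L = (79, 35) → (2, 0.5) − 0.01·(79, 35) = (1.21, 0.15)
Step 2: at (1.21, 0.15), ∇L = (48.64, 18) → (1.21, 0.15) − 0.01·(48.64, 18) = (0.7236, -0.03)

(0.7236, -0.03)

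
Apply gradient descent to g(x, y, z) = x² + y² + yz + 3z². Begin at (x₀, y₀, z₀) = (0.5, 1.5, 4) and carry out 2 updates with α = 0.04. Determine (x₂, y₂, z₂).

(0.4232, 1.0032, 2.216)

∇g = (2x, 2y + z, y + 6z)
(x₁, y₁, z₁) = (0.5, 1.5, 4) − 0.04·(1, 7, 25.5) = (0.46, 1.22, 2.98)
(x₂, y₂, z₂) = (0.46, 1.22, 2.98) − 0.04·(0.92, 5.42, 19.1) = (0.4232, 1.0032, 2.216)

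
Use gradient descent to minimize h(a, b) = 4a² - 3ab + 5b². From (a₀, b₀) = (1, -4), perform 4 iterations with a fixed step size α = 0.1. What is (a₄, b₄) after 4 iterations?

(-0.0323, -0.0336)

∇h = (8a - 3b, -3a + 10b)
(a₁, b₁) = (1, -4) − 0.1·(20, -43) = (-1, 0.3)
(a₂, b₂) = (-1, 0.3) − 0.1·(-8.9, 6) = (-0.11, -0.3)
(a₃, b₃) = (-0.11, -0.3) − 0.1·(0.02, -2.67) = (-0.112, -0.033)
(a₄, b₄) = (-0.112, -0.033) − 0.1·(-0.797, 0.006) = (-0.0323, -0.0336)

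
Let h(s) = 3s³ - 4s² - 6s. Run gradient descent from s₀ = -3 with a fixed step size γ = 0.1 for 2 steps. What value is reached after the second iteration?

-172.389

h′(s) = 9s² - 8s - 6
Step 1: h′(-3) = 99; s₁ = -3 − 0.1·99 = -12.9
Step 2: h′(-12.9) = 1594.89; s₂ = -12.9 − 0.1·1594.89 = -172.389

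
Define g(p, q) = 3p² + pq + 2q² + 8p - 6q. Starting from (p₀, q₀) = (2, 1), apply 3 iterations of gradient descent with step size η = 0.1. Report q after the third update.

1.42

∇g = (6p + q + 8, p + 4q - 6)
(p₁, q₁) = (2, 1) − 0.1·(21, 0) = (-0.1, 1)
(p₂, q₂) = (-0.1, 1) − 0.1·(8.4, -2.1) = (-0.94, 1.21)
(p₃, q₃) = (-0.94, 1.21) − 0.1·(3.57, -2.1) = (-1.297, 1.42)
q = 1.42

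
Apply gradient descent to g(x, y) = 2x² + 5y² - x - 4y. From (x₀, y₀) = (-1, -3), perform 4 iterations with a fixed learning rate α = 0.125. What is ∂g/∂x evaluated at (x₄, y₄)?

-0.3125

∇g = (4x - 1, 10y - 4)
Step 1: at (-1, -3), ∇g = (-5, -34) → (-1, -3) − 0.125·(-5, -34) = (-0.375, 1.25)
Step 2: at (-0.375, 1.25), ∇g = (-2.5, 8.5) → (-0.375, 1.25) − 0.125·(-2.5, 8.5) = (-0.0625, 0.1875)
Step 3: at (-0.0625, 0.1875), ∇g = (-1.25, -2.125) → (-0.0625, 0.1875) − 0.125·(-1.25, -2.125) = (0.09375, 0.453125)
Step 4: at (0.09375, 0.453125), ∇g = (-0.625, 0.53125) → (0.09375, 0.453125) − 0.125·(-0.625, 0.53125) = (0.171875, 0.38671875)
∂g/∂x at (0.171875, 0.38671875) = -0.3125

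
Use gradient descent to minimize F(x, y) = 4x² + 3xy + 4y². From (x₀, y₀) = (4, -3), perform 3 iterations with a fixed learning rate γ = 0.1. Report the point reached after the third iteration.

(0.437, -0.438)

∇F = (8x + 3y, 3x + 8y)
Step 1: at (4, -3), ∇F = (23, -12) → (4, -3) − 0.1·(23, -12) = (1.7, -1.8)
Step 2: at (1.7, -1.8), ∇F = (8.2, -9.3) → (1.7, -1.8) − 0.1·(8.2, -9.3) = (0.88, -0.87)
Step 3: at (0.88, -0.87), ∇F = (4.43, -4.32) → (0.88, -0.87) − 0.1·(4.43, -4.32) = (0.437, -0.438)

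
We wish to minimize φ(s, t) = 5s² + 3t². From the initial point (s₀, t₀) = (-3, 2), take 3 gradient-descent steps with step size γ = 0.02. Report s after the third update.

∇φ = (10s, 6t)
Step 1: at (-3, 2), ∇φ = (-30, 12) → (-3, 2) − 0.02·(-30, 12) = (-2.4, 1.76)
Step 2: at (-2.4, 1.76), ∇φ = (-24, 10.56) → (-2.4, 1.76) − 0.02·(-24, 10.56) = (-1.92, 1.5488)
Step 3: at (-1.92, 1.5488), ∇φ = (-19.2, 9.2928) → (-1.92, 1.5488) − 0.02·(-19.2, 9.2928) = (-1.536, 1.362944)
s = -1.536

-1.536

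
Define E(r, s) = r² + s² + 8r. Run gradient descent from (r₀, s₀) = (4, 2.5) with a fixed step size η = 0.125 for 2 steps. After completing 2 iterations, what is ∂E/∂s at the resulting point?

2.8125

∇E = (2r + 8, 2s)
Step 1: at (4, 2.5), ∇E = (16, 5) → (4, 2.5) − 0.125·(16, 5) = (2, 1.875)
Step 2: at (2, 1.875), ∇E = (12, 3.75) → (2, 1.875) − 0.125·(12, 3.75) = (0.5, 1.40625)
∂E/∂s at (0.5, 1.40625) = 2.8125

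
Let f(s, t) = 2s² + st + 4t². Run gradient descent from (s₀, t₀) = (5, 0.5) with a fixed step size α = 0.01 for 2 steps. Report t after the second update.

∇f = (4s + t, s + 8t)
Step 1: at (5, 0.5), ∇f = (20.5, 9) → (5, 0.5) − 0.01·(20.5, 9) = (4.795, 0.41)
Step 2: at (4.795, 0.41), ∇f = (19.59, 8.075) → (4.795, 0.41) − 0.01·(19.59, 8.075) = (4.5991, 0.32925)
t = 0.32925

0.32925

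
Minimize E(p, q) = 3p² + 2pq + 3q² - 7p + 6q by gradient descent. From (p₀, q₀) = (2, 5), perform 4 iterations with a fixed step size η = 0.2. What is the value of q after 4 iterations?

-1.112

∇E = (6p + 2q - 7, 2p + 6q + 6)
Step 1: at (2, 5), ∇E = (15, 40) → (2, 5) − 0.2·(15, 40) = (-1, -3)
Step 2: at (-1, -3), ∇E = (-19, -14) → (-1, -3) − 0.2·(-19, -14) = (2.8, -0.2)
Step 3: at (2.8, -0.2), ∇E = (9.4, 10.4) → (2.8, -0.2) − 0.2·(9.4, 10.4) = (0.92, -2.28)
Step 4: at (0.92, -2.28), ∇E = (-6.04, -5.84) → (0.92, -2.28) − 0.2·(-6.04, -5.84) = (2.128, -1.112)
q = -1.112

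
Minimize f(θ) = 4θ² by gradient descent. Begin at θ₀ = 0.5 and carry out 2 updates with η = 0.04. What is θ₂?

f′(θ) = 8θ
θ₁ = 0.5 − 0.04·4 = 0.34
θ₂ = 0.34 − 0.04·2.72 = 0.2312

0.2312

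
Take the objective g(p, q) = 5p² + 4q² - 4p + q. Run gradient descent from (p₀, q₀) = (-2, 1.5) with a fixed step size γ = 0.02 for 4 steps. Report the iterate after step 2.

∇g = (10p - 4, 8q + 1)
(p₁, q₁) = (-2, 1.5) − 0.02·(-24, 13) = (-1.52, 1.24)
(p₂, q₂) = (-1.52, 1.24) − 0.02·(-19.2, 10.92) = (-1.136, 1.0216)

(-1.136, 1.0216)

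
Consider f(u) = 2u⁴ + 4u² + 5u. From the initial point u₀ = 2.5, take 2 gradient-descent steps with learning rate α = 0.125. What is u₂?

f′(u) = 8u³ + 8u + 5
Step 1: f′(2.5) = 150; u₁ = 2.5 − 0.125·150 = -16.25
Step 2: f′(-16.25) = -34453.125; u₂ = -16.25 − 0.125·(-34453.125) = 4290.390625

4290.390625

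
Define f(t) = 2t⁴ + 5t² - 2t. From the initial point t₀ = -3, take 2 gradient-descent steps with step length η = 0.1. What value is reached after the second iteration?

-8287.9856

f′(t) = 8t³ + 10t - 2
Step 1: f′(-3) = -248; t₁ = -3 − 0.1·(-248) = 21.8
Step 2: f′(21.8) = 83097.856; t₂ = 21.8 − 0.1·83097.856 = -8287.9856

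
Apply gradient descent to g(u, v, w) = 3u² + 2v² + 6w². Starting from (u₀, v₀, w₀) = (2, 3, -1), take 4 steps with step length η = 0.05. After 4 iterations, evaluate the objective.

∇g = (6u, 4v, 12w)
Step 1: at (2, 3, -1), ∇g = (12, 12, -12) → (2, 3, -1) − 0.05·(12, 12, -12) = (1.4, 2.4, -0.4)
Step 2: at (1.4, 2.4, -0.4), ∇g = (8.4, 9.6, -4.8) → (1.4, 2.4, -0.4) − 0.05·(8.4, 9.6, -4.8) = (0.98, 1.92, -0.16)
Step 3: at (0.98, 1.92, -0.16), ∇g = (5.88, 7.68, -1.92) → (0.98, 1.92, -0.16) − 0.05·(5.88, 7.68, -1.92) = (0.686, 1.536, -0.064)
Step 4: at (0.686, 1.536, -0.064), ∇g = (4.116, 6.144, -0.768) → (0.686, 1.536, -0.064) − 0.05·(4.116, 6.144, -0.768) = (0.4802, 1.2288, -0.0256)
g(0.4802, 1.2288, -0.0256) = 3.71560716

3.71560716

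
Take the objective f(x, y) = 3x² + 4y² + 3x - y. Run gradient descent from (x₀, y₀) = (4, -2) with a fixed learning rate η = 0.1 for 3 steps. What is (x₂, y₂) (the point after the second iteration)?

∇f = (6x + 3, 8y - 1)
Step 1: at (4, -2), ∇f = (27, -17) → (4, -2) − 0.1·(27, -17) = (1.3, -0.3)
Step 2: at (1.3, -0.3), ∇f = (10.8, -3.4) → (1.3, -0.3) − 0.1·(10.8, -3.4) = (0.22, 0.04)

(0.22, 0.04)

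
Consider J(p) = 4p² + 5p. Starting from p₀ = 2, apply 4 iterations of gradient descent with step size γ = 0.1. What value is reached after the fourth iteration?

J′(p) = 8p + 5
p₁ = 2 − 0.1·21 = -0.1
p₂ = -0.1 − 0.1·4.2 = -0.52
p₃ = -0.52 − 0.1·0.84 = -0.604
p₄ = -0.604 − 0.1·0.168 = -0.6208

-0.6208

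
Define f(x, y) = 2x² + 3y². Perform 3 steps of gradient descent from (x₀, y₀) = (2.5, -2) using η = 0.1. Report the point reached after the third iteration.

(0.54, -0.128)

∇f = (4x, 6y)
Step 1: at (2.5, -2), ∇f = (10, -12) → (2.5, -2) − 0.1·(10, -12) = (1.5, -0.8)
Step 2: at (1.5, -0.8), ∇f = (6, -4.8) → (1.5, -0.8) − 0.1·(6, -4.8) = (0.9, -0.32)
Step 3: at (0.9, -0.32), ∇f = (3.6, -1.92) → (0.9, -0.32) − 0.1·(3.6, -1.92) = (0.54, -0.128)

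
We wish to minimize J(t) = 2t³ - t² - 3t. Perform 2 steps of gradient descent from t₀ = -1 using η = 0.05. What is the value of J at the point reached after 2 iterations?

J′(t) = 6t² - 2t - 3
Step 1: J′(-1) = 5; t₁ = -1 − 0.05·5 = -1.25
Step 2: J′(-1.25) = 8.875; t₂ = -1.25 − 0.05·8.875 = -1.69375
J(-1.69375) = -7.50556201171875

-7.50556201171875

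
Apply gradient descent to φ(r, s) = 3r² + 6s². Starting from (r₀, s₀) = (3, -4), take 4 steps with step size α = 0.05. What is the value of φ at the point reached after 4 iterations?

∇φ = (6r, 12s)
Step 1: at (3, -4), ∇φ = (18, -48) → (3, -4) − 0.05·(18, -48) = (2.1, -1.6)
Step 2: at (2.1, -1.6), ∇φ = (12.6, -19.2) → (2.1, -1.6) − 0.05·(12.6, -19.2) = (1.47, -0.64)
Step 3: at (1.47, -0.64), ∇φ = (8.82, -7.68) → (1.47, -0.64) − 0.05·(8.82, -7.68) = (1.029, -0.256)
Step 4: at (1.029, -0.256), ∇φ = (6.174, -3.072) → (1.029, -0.256) − 0.05·(6.174, -3.072) = (0.7203, -0.1024)
φ(0.7203, -0.1024) = 1.61941083

1.61941083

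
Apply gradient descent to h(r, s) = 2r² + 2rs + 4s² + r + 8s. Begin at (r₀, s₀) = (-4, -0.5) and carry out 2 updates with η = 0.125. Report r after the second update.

-1.125

∇h = (4r + 2s + 1, 2r + 8s + 8)
Step 1: at (-4, -0.5), ∇h = (-16, -4) → (-4, -0.5) − 0.125·(-16, -4) = (-2, 0)
Step 2: at (-2, 0), ∇h = (-7, 4) → (-2, 0) − 0.125·(-7, 4) = (-1.125, -0.5)
r = -1.125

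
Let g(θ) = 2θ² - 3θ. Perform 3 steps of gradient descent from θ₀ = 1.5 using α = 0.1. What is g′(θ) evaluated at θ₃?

0.648

g′(θ) = 4θ - 3
θ₁ = 1.5 − 0.1·3 = 1.2
θ₂ = 1.2 − 0.1·1.8 = 1.02
θ₃ = 1.02 − 0.1·1.08 = 0.912
g′(θ) at (0.912) = 0.648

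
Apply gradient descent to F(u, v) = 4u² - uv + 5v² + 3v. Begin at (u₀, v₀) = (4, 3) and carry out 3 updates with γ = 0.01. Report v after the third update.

∇F = (8u - v, -u + 10v + 3)
(u₁, v₁) = (4, 3) − 0.01·(29, 29) = (3.71, 2.71)
(u₂, v₂) = (3.71, 2.71) − 0.01·(26.97, 26.39) = (3.4403, 2.4461)
(u₃, v₃) = (3.4403, 2.4461) − 0.01·(25.0763, 24.0207) = (3.189537, 2.205893)
v = 2.205893

2.205893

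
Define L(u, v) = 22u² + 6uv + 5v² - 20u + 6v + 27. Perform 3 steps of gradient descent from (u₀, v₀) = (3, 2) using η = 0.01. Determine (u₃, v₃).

∇L = (44u + 6v - 20, 6u + 10v + 6)
(u₁, v₁) = (3, 2) − 0.01·(124, 44) = (1.76, 1.56)
(u₂, v₂) = (1.76, 1.56) − 0.01·(66.8, 32.16) = (1.092, 1.2384)
(u₃, v₃) = (1.092, 1.2384) − 0.01·(35.4784, 24.936) = (0.737216, 0.98904)

(0.737216, 0.98904)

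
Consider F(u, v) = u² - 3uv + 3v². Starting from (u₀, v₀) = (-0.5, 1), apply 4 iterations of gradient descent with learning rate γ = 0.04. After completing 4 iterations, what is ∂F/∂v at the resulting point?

1.76176128

∇F = (2u - 3v, -3u + 6v)
(u₁, v₁) = (-0.5, 1) − 0.04·(-4, 7.5) = (-0.34, 0.7)
(u₂, v₂) = (-0.34, 0.7) − 0.04·(-2.78, 5.22) = (-0.2288, 0.4912)
(u₃, v₃) = (-0.2288, 0.4912) − 0.04·(-1.9312, 3.6336) = (-0.151552, 0.345856)
(u₄, v₄) = (-0.151552, 0.345856) − 0.04·(-1.340672, 2.529792) = (-0.09792512, 0.24466432)
∂F/∂v at (-0.09792512, 0.24466432) = 1.76176128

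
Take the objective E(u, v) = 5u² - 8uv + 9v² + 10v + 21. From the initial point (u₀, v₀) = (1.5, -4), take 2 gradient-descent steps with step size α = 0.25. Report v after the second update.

∇E = (10u - 8v, -8u + 18v + 10)
(u₁, v₁) = (1.5, -4) − 0.25·(47, -74) = (-10.25, 14.5)
(u₂, v₂) = (-10.25, 14.5) − 0.25·(-218.5, 353) = (44.375, -73.75)
v = -73.75

-73.75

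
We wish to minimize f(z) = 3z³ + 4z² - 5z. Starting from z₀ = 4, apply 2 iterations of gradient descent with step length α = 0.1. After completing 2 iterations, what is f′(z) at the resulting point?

219367.113849

f′(z) = 9z² + 8z - 5
Step 1: f′(4) = 171; z₁ = 4 − 0.1·171 = -13.1
Step 2: f′(-13.1) = 1434.69; z₂ = -13.1 − 0.1·1434.69 = -156.569
f′(z) at (-156.569) = 219367.113849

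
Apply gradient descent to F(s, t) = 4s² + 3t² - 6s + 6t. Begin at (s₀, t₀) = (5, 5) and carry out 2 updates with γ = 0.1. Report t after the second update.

-0.04

∇F = (8s - 6, 6t + 6)
Step 1: at (5, 5), ∇F = (34, 36) → (5, 5) − 0.1·(34, 36) = (1.6, 1.4)
Step 2: at (1.6, 1.4), ∇F = (6.8, 14.4) → (1.6, 1.4) − 0.1·(6.8, 14.4) = (0.92, -0.04)
t = -0.04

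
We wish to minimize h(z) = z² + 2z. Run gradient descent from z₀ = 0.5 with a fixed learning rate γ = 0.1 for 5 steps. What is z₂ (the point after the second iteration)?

-0.04

h′(z) = 2z + 2
z₁ = 0.5 − 0.1·3 = 0.2
z₂ = 0.2 − 0.1·2.4 = -0.04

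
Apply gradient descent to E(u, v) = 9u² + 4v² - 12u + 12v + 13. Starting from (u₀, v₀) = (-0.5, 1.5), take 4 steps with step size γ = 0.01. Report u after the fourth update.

∇E = (18u - 12, 8v + 12)
Step 1: at (-0.5, 1.5), ∇E = (-21, 24) → (-0.5, 1.5) − 0.01·(-21, 24) = (-0.29, 1.26)
Step 2: at (-0.29, 1.26), ∇E = (-17.22, 22.08) → (-0.29, 1.26) − 0.01·(-17.22, 22.08) = (-0.1178, 1.0392)
Step 3: at (-0.1178, 1.0392), ∇E = (-14.1204, 20.3136) → (-0.1178, 1.0392) − 0.01·(-14.1204, 20.3136) = (0.023404, 0.836064)
Step 4: at (0.023404, 0.836064), ∇E = (-11.578728, 18.688512) → (0.023404, 0.836064) − 0.01·(-11.578728, 18.688512) = (0.13919128, 0.64917888)
u = 0.13919128

0.13919128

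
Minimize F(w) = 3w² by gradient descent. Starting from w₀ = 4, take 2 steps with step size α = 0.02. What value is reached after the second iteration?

3.0976

F′(w) = 6w
w₁ = 4 − 0.02·24 = 3.52
w₂ = 3.52 − 0.02·21.12 = 3.0976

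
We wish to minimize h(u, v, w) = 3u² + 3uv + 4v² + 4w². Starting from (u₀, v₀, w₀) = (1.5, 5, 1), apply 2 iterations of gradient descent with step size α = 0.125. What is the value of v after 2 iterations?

∇h = (6u + 3v, 3u + 8v, 8w)
Step 1: at (1.5, 5, 1), ∇h = (24, 44.5, 8) → (1.5, 5, 1) − 0.125·(24, 44.5, 8) = (-1.5, -0.5625, 0)
Step 2: at (-1.5, -0.5625, 0), ∇h = (-10.6875, -9, 0) → (-1.5, -0.5625, 0) − 0.125·(-10.6875, -9, 0) = (-0.1640625, 0.5625, 0)
v = 0.5625

0.5625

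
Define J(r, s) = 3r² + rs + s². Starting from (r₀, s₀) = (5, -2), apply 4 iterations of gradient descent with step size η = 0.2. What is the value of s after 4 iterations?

∇J = (6r + s, r + 2s)
(r₁, s₁) = (5, -2) − 0.2·(28, 1) = (-0.6, -2.2)
(r₂, s₂) = (-0.6, -2.2) − 0.2·(-5.8, -5) = (0.56, -1.2)
(r₃, s₃) = (0.56, -1.2) − 0.2·(2.16, -1.84) = (0.128, -0.832)
(r₄, s₄) = (0.128, -0.832) − 0.2·(-0.064, -1.536) = (0.1408, -0.5248)
s = -0.5248

-0.5248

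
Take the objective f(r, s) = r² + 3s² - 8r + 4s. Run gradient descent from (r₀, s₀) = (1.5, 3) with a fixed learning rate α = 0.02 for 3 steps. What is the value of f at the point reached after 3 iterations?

∇f = (2r - 8, 6s + 4)
Step 1: at (1.5, 3), ∇f = (-5, 22) → (1.5, 3) − 0.02·(-5, 22) = (1.6, 2.56)
Step 2: at (1.6, 2.56), ∇f = (-4.8, 19.36) → (1.6, 2.56) − 0.02·(-4.8, 19.36) = (1.696, 2.1728)
Step 3: at (1.696, 2.1728), ∇f = (-4.608, 17.0368) → (1.696, 2.1728) − 0.02·(-4.608, 17.0368) = (1.78816, 1.832064)
f(1.78816, 1.832064) = 6.289867685888

6.289867685888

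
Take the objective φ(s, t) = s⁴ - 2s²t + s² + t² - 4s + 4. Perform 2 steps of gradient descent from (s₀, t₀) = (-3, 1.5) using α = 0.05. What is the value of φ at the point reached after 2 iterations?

1.030225

∇φ = (4s³ - 4st + 2s - 4, -2s² + 2t)
Step 1: at (-3, 1.5), ∇φ = (-100, -15) → (-3, 1.5) − 0.05·(-100, -15) = (2, 2.25)
Step 2: at (2, 2.25), ∇φ = (14, -3.5) → (2, 2.25) − 0.05·(14, -3.5) = (1.3, 2.425)
φ(1.3, 2.425) = 1.030225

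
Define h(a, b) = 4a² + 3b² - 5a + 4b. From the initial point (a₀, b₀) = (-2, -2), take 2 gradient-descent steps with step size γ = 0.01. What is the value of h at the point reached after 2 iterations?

21.01374208

∇h = (8a - 5, 6b + 4)
Step 1: at (-2, -2), ∇h = (-21, -8) → (-2, -2) − 0.01·(-21, -8) = (-1.79, -1.92)
Step 2: at (-1.79, -1.92), ∇h = (-19.32, -7.52) → (-1.79, -1.92) − 0.01·(-19.32, -7.52) = (-1.5968, -1.8448)
h(-1.5968, -1.8448) = 21.01374208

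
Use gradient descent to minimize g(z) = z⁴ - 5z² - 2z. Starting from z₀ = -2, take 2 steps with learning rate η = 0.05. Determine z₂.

g′(z) = 4z³ - 10z - 2
z₁ = -2 − 0.05·(-14) = -1.3
z₂ = -1.3 − 0.05·2.212 = -1.4106

-1.4106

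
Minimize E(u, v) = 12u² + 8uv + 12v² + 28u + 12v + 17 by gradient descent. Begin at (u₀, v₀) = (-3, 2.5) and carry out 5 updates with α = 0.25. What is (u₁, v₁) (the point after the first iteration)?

(3, -9.5)

∇E = (24u + 8v + 28, 8u + 24v + 12)
Step 1: at (-3, 2.5), ∇E = (-24, 48) → (-3, 2.5) − 0.25·(-24, 48) = (3, -9.5)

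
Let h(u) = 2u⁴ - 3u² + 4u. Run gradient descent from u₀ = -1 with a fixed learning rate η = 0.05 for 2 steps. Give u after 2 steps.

h′(u) = 8u³ - 6u + 4
Step 1: h′(-1) = 2; u₁ = -1 − 0.05·2 = -1.1
Step 2: h′(-1.1) = -0.048; u₂ = -1.1 − 0.05·(-0.048) = -1.0976

-1.0976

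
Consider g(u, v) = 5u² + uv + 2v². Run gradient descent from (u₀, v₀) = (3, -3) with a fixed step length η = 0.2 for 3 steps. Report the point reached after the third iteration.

(-2.688, -0.48)

∇g = (10u + v, u + 4v)
(u₁, v₁) = (3, -3) − 0.2·(27, -9) = (-2.4, -1.2)
(u₂, v₂) = (-2.4, -1.2) − 0.2·(-25.2, -7.2) = (2.64, 0.24)
(u₃, v₃) = (2.64, 0.24) − 0.2·(26.64, 3.6) = (-2.688, -0.48)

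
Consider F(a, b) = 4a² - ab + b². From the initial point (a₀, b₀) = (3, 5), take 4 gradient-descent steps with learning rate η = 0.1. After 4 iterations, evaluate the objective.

5.3100375

∇F = (8a - b, -a + 2b)
Step 1: at (3, 5), ∇F = (19, 7) → (3, 5) − 0.1·(19, 7) = (1.1, 4.3)
Step 2: at (1.1, 4.3), ∇F = (4.5, 7.5) → (1.1, 4.3) − 0.1·(4.5, 7.5) = (0.65, 3.55)
Step 3: at (0.65, 3.55), ∇F = (1.65, 6.45) → (0.65, 3.55) − 0.1·(1.65, 6.45) = (0.485, 2.905)
Step 4: at (0.485, 2.905), ∇F = (0.975, 5.325) → (0.485, 2.905) − 0.1·(0.975, 5.325) = (0.3875, 2.3725)
F(0.3875, 2.3725) = 5.3100375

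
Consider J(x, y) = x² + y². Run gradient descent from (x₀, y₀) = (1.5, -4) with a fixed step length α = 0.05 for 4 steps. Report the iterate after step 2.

(1.215, -3.24)

∇J = (2x, 2y)
Step 1: at (1.5, -4), ∇J = (3, -8) → (1.5, -4) − 0.05·(3, -8) = (1.35, -3.6)
Step 2: at (1.35, -3.6), ∇J = (2.7, -7.2) → (1.35, -3.6) − 0.05·(2.7, -7.2) = (1.215, -3.24)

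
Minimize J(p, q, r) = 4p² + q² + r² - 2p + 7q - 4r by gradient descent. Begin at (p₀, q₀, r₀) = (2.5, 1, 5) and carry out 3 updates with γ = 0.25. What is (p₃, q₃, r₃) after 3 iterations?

∇J = (8p - 2, 2q + 7, 2r - 4)
Step 1: at (2.5, 1, 5), ∇J = (18, 9, 6) → (2.5, 1, 5) − 0.25·(18, 9, 6) = (-2, -1.25, 3.5)
Step 2: at (-2, -1.25, 3.5), ∇J = (-18, 4.5, 3) → (-2, -1.25, 3.5) − 0.25·(-18, 4.5, 3) = (2.5, -2.375, 2.75)
Step 3: at (2.5, -2.375, 2.75), ∇J = (18, 2.25, 1.5) → (2.5, -2.375, 2.75) − 0.25·(18, 2.25, 1.5) = (-2, -2.9375, 2.375)

(-2, -2.9375, 2.375)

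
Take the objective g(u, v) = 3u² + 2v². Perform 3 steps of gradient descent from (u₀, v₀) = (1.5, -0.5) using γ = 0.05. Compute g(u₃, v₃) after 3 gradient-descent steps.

0.92520275

∇g = (6u, 4v)
Step 1: at (1.5, -0.5), ∇g = (9, -2) → (1.5, -0.5) − 0.05·(9, -2) = (1.05, -0.4)
Step 2: at (1.05, -0.4), ∇g = (6.3, -1.6) → (1.05, -0.4) − 0.05·(6.3, -1.6) = (0.735, -0.32)
Step 3: at (0.735, -0.32), ∇g = (4.41, -1.28) → (0.735, -0.32) − 0.05·(4.41, -1.28) = (0.5145, -0.256)
g(0.5145, -0.256) = 0.92520275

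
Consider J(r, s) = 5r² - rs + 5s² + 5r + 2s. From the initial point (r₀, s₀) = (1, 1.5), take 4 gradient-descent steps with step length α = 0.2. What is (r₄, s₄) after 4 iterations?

∇J = (10r - s + 5, -r + 10s + 2)
(r₁, s₁) = (1, 1.5) − 0.2·(13.5, 16) = (-1.7, -1.7)
(r₂, s₂) = (-1.7, -1.7) − 0.2·(-10.3, -13.3) = (0.36, 0.96)
(r₃, s₃) = (0.36, 0.96) − 0.2·(7.64, 11.24) = (-1.168, -1.288)
(r₄, s₄) = (-1.168, -1.288) − 0.2·(-5.392, -9.712) = (-0.0896, 0.6544)

(-0.0896, 0.6544)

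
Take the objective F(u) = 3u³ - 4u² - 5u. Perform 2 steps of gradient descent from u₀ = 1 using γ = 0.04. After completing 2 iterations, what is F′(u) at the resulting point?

F′(u) = 9u² - 8u - 5
u₁ = 1 − 0.04·(-4) = 1.16
u₂ = 1.16 − 0.04·(-2.1696) = 1.246784
F′(u) at (1.246784) = -0.984038916096

-0.984038916096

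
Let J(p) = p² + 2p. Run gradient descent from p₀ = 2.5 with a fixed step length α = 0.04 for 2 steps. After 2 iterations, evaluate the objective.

7.77581376

J′(p) = 2p + 2
Step 1: J′(2.5) = 7; p₁ = 2.5 − 0.04·7 = 2.22
Step 2: J′(2.22) = 6.44; p₂ = 2.22 − 0.04·6.44 = 1.9624
J(1.9624) = 7.77581376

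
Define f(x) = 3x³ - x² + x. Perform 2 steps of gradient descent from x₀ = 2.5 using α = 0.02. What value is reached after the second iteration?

1.1121355

f′(x) = 9x² - 2x + 1
x₁ = 2.5 − 0.02·52.25 = 1.455
x₂ = 1.455 − 0.02·17.143225 = 1.1121355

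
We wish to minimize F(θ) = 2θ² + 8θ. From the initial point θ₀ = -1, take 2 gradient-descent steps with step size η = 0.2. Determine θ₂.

F′(θ) = 4θ + 8
θ₁ = -1 − 0.2·4 = -1.8
θ₂ = -1.8 − 0.2·0.8 = -1.96

-1.96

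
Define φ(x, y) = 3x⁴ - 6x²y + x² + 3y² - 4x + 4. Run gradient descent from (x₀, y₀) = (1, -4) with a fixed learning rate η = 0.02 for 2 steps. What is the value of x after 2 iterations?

∇φ = (12x³ - 12xy + 2x - 4, -6x² + 6y)
(x₁, y₁) = (1, -4) − 0.02·(58, -30) = (-0.16, -3.4)
(x₂, y₂) = (-0.16, -3.4) − 0.02·(-10.897152, -20.5536) = (0.05794304, -2.988928)
x = 0.05794304

0.05794304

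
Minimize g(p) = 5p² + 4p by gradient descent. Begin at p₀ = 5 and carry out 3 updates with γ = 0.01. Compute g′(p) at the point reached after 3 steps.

39.366

g′(p) = 10p + 4
p₁ = 5 − 0.01·54 = 4.46
p₂ = 4.46 − 0.01·48.6 = 3.974
p₃ = 3.974 − 0.01·43.74 = 3.5366
g′(p) at (3.5366) = 39.366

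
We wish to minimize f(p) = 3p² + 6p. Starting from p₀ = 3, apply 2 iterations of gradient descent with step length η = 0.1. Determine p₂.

-0.36

f′(p) = 6p + 6
Step 1: f′(3) = 24; p₁ = 3 − 0.1·24 = 0.6
Step 2: f′(0.6) = 9.6; p₂ = 0.6 − 0.1·9.6 = -0.36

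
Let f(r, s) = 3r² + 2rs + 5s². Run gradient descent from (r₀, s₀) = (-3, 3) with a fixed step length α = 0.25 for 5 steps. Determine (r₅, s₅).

(-9, -21.75)

∇f = (6r + 2s, 2r + 10s)
(r₁, s₁) = (-3, 3) − 0.25·(-12, 24) = (0, -3)
(r₂, s₂) = (0, -3) − 0.25·(-6, -30) = (1.5, 4.5)
(r₃, s₃) = (1.5, 4.5) − 0.25·(18, 48) = (-3, -7.5)
(r₄, s₄) = (-3, -7.5) − 0.25·(-33, -81) = (5.25, 12.75)
(r₅, s₅) = (5.25, 12.75) − 0.25·(57, 138) = (-9, -21.75)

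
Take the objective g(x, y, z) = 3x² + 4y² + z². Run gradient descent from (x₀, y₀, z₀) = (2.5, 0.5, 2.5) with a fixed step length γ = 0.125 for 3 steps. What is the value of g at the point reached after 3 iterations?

1.116943359375

∇g = (6x, 8y, 2z)
Step 1: at (2.5, 0.5, 2.5), ∇g = (15, 4, 5) → (2.5, 0.5, 2.5) − 0.125·(15, 4, 5) = (0.625, 0, 1.875)
Step 2: at (0.625, 0, 1.875), ∇g = (3.75, 0, 3.75) → (0.625, 0, 1.875) − 0.125·(3.75, 0, 3.75) = (0.15625, 0, 1.40625)
Step 3: at (0.15625, 0, 1.40625), ∇g = (0.9375, 0, 2.8125) → (0.15625, 0, 1.40625) − 0.125·(0.9375, 0, 2.8125) = (0.0390625, 0, 1.0546875)
g(0.0390625, 0, 1.0546875) = 1.116943359375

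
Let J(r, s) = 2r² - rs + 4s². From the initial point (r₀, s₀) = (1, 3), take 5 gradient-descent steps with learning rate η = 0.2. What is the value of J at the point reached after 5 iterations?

∇J = (4r - s, -r + 8s)
Step 1: at (1, 3), ∇J = (1, 23) → (1, 3) − 0.2·(1, 23) = (0.8, -1.6)
Step 2: at (0.8, -1.6), ∇J = (4.8, -13.6) → (0.8, -1.6) − 0.2·(4.8, -13.6) = (-0.16, 1.12)
Step 3: at (-0.16, 1.12), ∇J = (-1.76, 9.12) → (-0.16, 1.12) − 0.2·(-1.76, 9.12) = (0.192, -0.704)
Step 4: at (0.192, -0.704), ∇J = (1.472, -5.824) → (0.192, -0.704) − 0.2·(1.472, -5.824) = (-0.1024, 0.4608)
Step 5: at (-0.1024, 0.4608), ∇J = (-0.8704, 3.7888) → (-0.1024, 0.4608) − 0.2·(-0.8704, 3.7888) = (0.07168, -0.29696)
J(0.07168, -0.29696) = 0.384303104

0.384303104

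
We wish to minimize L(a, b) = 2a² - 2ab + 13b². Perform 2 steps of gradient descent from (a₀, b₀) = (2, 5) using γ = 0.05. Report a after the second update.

1.55

∇L = (4a - 2b, -2a + 26b)
Step 1: at (2, 5), ∇L = (-2, 126) → (2, 5) − 0.05·(-2, 126) = (2.1, -1.3)
Step 2: at (2.1, -1.3), ∇L = (11, -38) → (2.1, -1.3) − 0.05·(11, -38) = (1.55, 0.6)
a = 1.55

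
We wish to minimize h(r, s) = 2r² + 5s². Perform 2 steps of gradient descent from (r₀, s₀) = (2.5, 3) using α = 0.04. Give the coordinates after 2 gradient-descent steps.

∇h = (4r, 10s)
(r₁, s₁) = (2.5, 3) − 0.04·(10, 30) = (2.1, 1.8)
(r₂, s₂) = (2.1, 1.8) − 0.04·(8.4, 18) = (1.764, 1.08)

(1.764, 1.08)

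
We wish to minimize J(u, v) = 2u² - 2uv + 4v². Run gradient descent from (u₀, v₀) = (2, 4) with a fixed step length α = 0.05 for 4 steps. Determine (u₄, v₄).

(1.4554, 0.9116)

∇J = (4u - 2v, -2u + 8v)
Step 1: at (2, 4), ∇J = (0, 28) → (2, 4) − 0.05·(0, 28) = (2, 2.6)
Step 2: at (2, 2.6), ∇J = (2.8, 16.8) → (2, 2.6) − 0.05·(2.8, 16.8) = (1.86, 1.76)
Step 3: at (1.86, 1.76), ∇J = (3.92, 10.36) → (1.86, 1.76) − 0.05·(3.92, 10.36) = (1.664, 1.242)
Step 4: at (1.664, 1.242), ∇J = (4.172, 6.608) → (1.664, 1.242) − 0.05·(4.172, 6.608) = (1.4554, 0.9116)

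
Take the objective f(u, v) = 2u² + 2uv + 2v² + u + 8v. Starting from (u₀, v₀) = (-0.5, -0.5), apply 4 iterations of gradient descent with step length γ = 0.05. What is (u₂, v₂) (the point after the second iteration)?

(-0.295, -0.96)

∇f = (4u + 2v + 1, 2u + 4v + 8)
Step 1: at (-0.5, -0.5), ∇f = (-2, 5) → (-0.5, -0.5) − 0.05·(-2, 5) = (-0.4, -0.75)
Step 2: at (-0.4, -0.75), ∇f = (-2.1, 4.2) → (-0.4, -0.75) − 0.05·(-2.1, 4.2) = (-0.295, -0.96)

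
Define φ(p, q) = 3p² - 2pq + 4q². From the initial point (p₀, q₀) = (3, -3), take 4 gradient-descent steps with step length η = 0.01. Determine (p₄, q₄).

(2.15536224, -1.96220496)

∇φ = (6p - 2q, -2p + 8q)
(p₁, q₁) = (3, -3) − 0.01·(24, -30) = (2.76, -2.7)
(p₂, q₂) = (2.76, -2.7) − 0.01·(21.96, -27.12) = (2.5404, -2.4288)
(p₃, q₃) = (2.5404, -2.4288) − 0.01·(20.1, -24.5112) = (2.3394, -2.183688)
(p₄, q₄) = (2.3394, -2.183688) − 0.01·(18.403776, -22.148304) = (2.15536224, -1.96220496)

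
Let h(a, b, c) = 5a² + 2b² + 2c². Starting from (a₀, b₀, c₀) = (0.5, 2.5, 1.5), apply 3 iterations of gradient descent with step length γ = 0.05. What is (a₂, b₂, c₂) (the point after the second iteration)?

(0.125, 1.6, 0.96)

∇h = (10a, 4b, 4c)
Step 1: at (0.5, 2.5, 1.5), ∇h = (5, 10, 6) → (0.5, 2.5, 1.5) − 0.05·(5, 10, 6) = (0.25, 2, 1.2)
Step 2: at (0.25, 2, 1.2), ∇h = (2.5, 8, 4.8) → (0.25, 2, 1.2) − 0.05·(2.5, 8, 4.8) = (0.125, 1.6, 0.96)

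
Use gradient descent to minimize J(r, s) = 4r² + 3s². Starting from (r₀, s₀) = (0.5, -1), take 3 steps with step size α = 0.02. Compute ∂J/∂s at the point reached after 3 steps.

-4.088832

∇J = (8r, 6s)
Step 1: at (0.5, -1), ∇J = (4, -6) → (0.5, -1) − 0.02·(4, -6) = (0.42, -0.88)
Step 2: at (0.42, -0.88), ∇J = (3.36, -5.28) → (0.42, -0.88) − 0.02·(3.36, -5.28) = (0.3528, -0.7744)
Step 3: at (0.3528, -0.7744), ∇J = (2.8224, -4.6464) → (0.3528, -0.7744) − 0.02·(2.8224, -4.6464) = (0.296352, -0.681472)
∂J/∂s at (0.296352, -0.681472) = -4.088832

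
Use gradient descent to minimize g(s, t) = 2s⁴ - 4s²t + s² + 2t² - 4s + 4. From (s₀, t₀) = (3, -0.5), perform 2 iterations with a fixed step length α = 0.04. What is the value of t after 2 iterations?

∇g = (8s³ - 8st + 2s - 4, -4s² + 4t)
Step 1: at (3, -0.5), ∇g = (230, -38) → (3, -0.5) − 0.04·(230, -38) = (-6.2, 1.02)
Step 2: at (-6.2, 1.02), ∇g = (-1872.432, -149.68) → (-6.2, 1.02) − 0.04·(-1872.432, -149.68) = (68.69728, 7.0072)
t = 7.0072

7.0072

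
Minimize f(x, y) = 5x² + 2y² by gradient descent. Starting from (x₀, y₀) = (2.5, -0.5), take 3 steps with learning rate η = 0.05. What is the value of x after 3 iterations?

∇f = (10x, 4y)
Step 1: at (2.5, -0.5), ∇f = (25, -2) → (2.5, -0.5) − 0.05·(25, -2) = (1.25, -0.4)
Step 2: at (1.25, -0.4), ∇f = (12.5, -1.6) → (1.25, -0.4) − 0.05·(12.5, -1.6) = (0.625, -0.32)
Step 3: at (0.625, -0.32), ∇f = (6.25, -1.28) → (0.625, -0.32) − 0.05·(6.25, -1.28) = (0.3125, -0.256)
x = 0.3125

0.3125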